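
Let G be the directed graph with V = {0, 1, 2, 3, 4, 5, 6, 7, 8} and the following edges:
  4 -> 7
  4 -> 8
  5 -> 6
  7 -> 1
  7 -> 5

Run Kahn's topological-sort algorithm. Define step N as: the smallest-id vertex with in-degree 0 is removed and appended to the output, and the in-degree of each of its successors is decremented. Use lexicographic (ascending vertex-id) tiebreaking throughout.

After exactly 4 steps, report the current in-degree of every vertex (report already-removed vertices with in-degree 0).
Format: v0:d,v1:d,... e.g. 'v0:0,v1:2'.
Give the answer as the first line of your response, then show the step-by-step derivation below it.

v0:0,v1:1,v2:0,v3:0,v4:0,v5:1,v6:1,v7:0,v8:0

step 1: output 0; order=[0]; indeg=(0,1,0,0,0,1,1,1,1)
step 2: output 2; order=[0,2]; indeg=(0,1,0,0,0,1,1,1,1)
step 3: output 3; order=[0,2,3]; indeg=(0,1,0,0,0,1,1,1,1)
step 4: output 4; order=[0,2,3,4]; indeg=(0,1,0,0,0,1,1,0,0)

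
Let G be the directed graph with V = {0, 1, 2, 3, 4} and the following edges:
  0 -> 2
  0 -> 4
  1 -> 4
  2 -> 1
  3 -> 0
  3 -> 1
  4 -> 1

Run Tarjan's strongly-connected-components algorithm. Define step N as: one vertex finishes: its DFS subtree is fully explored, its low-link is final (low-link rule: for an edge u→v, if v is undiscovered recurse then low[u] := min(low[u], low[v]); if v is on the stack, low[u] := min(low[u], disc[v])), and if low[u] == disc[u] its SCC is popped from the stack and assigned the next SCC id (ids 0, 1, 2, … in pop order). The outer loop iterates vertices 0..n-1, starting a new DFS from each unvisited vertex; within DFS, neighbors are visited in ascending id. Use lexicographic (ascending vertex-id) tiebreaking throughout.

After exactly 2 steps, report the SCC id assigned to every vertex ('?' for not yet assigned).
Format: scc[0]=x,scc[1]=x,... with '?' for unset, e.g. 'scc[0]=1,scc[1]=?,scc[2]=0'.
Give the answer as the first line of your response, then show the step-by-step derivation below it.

scc[0]=?,scc[1]=0,scc[2]=?,scc[3]=?,scc[4]=0

step 1: low=(low[0]=0,low[1]=2,low[2]=1,low[3]=?,low[4]=2); scc=(scc[0]=?,scc[1]=?,scc[2]=?,scc[3]=?,scc[4]=?)
step 2: low=(low[0]=0,low[1]=2,low[2]=1,low[3]=?,low[4]=2); scc=(scc[0]=?,scc[1]=0,scc[2]=?,scc[3]=?,scc[4]=0)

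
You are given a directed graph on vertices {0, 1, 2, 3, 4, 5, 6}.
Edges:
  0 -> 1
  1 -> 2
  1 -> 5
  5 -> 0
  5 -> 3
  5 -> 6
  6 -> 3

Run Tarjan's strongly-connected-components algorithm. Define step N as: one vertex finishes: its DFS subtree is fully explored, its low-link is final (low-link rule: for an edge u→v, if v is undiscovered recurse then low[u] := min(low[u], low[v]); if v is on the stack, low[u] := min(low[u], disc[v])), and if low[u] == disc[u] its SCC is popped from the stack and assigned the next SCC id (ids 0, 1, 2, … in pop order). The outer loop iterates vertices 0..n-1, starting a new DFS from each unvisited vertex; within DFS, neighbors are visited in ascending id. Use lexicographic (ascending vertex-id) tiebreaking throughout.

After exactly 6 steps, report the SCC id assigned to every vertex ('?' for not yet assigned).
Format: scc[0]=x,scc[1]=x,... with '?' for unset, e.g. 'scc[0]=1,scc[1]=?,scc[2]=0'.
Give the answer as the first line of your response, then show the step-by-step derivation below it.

scc[0]=3,scc[1]=3,scc[2]=0,scc[3]=1,scc[4]=?,scc[5]=3,scc[6]=2

step 1: low=(low[0]=0,low[1]=1,low[2]=2,low[3]=?,low[4]=?,low[5]=?,low[6]=?); scc=(scc[0]=?,scc[1]=?,scc[2]=0,scc[3]=?,scc[4]=?,scc[5]=?,scc[6]=?)
step 2: low=(low[0]=0,low[1]=1,low[2]=2,low[3]=4,low[4]=?,low[5]=0,low[6]=?); scc=(scc[0]=?,scc[1]=?,scc[2]=0,scc[3]=1,scc[4]=?,scc[5]=?,scc[6]=?)
step 3: low=(low[0]=0,low[1]=1,low[2]=2,low[3]=4,low[4]=?,low[5]=0,low[6]=5); scc=(scc[0]=?,scc[1]=?,scc[2]=0,scc[3]=1,scc[4]=?,scc[5]=?,scc[6]=2)
step 4: low=(low[0]=0,low[1]=1,low[2]=2,low[3]=4,low[4]=?,low[5]=0,low[6]=5); scc=(scc[0]=?,scc[1]=?,scc[2]=0,scc[3]=1,scc[4]=?,scc[5]=?,scc[6]=2)
step 5: low=(low[0]=0,low[1]=0,low[2]=2,low[3]=4,low[4]=?,low[5]=0,low[6]=5); scc=(scc[0]=?,scc[1]=?,scc[2]=0,scc[3]=1,scc[4]=?,scc[5]=?,scc[6]=2)
step 6: low=(low[0]=0,low[1]=0,low[2]=2,low[3]=4,low[4]=?,low[5]=0,low[6]=5); scc=(scc[0]=3,scc[1]=3,scc[2]=0,scc[3]=1,scc[4]=?,scc[5]=3,scc[6]=2)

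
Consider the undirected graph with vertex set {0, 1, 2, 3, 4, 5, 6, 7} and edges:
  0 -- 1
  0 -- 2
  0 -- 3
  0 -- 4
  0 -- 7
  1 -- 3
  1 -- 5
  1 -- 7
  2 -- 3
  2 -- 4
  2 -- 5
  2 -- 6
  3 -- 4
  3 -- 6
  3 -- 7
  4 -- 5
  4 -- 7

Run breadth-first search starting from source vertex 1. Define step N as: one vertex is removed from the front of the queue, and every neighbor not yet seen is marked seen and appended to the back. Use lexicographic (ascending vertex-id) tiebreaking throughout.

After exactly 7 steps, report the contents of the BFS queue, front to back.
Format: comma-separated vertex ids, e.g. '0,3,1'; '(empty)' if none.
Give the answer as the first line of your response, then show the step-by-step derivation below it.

6

step 1: dequeue 1; queue=[0,3,5,7]; order=1
step 2: dequeue 0; queue=[3,5,7,2,4]; order=1,0
step 3: dequeue 3; queue=[5,7,2,4,6]; order=1,0,3
step 4: dequeue 5; queue=[7,2,4,6]; order=1,0,3,5
step 5: dequeue 7; queue=[2,4,6]; order=1,0,3,5,7
step 6: dequeue 2; queue=[4,6]; order=1,0,3,5,7,2
step 7: dequeue 4; queue=[6]; order=1,0,3,5,7,2,4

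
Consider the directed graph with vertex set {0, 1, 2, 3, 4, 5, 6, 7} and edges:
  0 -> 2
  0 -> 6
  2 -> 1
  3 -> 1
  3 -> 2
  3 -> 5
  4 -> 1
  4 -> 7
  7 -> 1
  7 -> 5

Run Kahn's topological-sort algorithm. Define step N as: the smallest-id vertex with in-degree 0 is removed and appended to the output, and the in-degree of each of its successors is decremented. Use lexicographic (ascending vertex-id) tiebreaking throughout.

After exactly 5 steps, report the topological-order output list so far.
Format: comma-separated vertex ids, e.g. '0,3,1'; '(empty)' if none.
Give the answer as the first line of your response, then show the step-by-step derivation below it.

0,3,2,4,6

step 1: output 0; order=[0]; indeg=(0,4,1,0,0,2,0,1)
step 2: output 3; order=[0,3]; indeg=(0,3,0,0,0,1,0,1)
step 3: output 2; order=[0,3,2]; indeg=(0,2,0,0,0,1,0,1)
step 4: output 4; order=[0,3,2,4]; indeg=(0,1,0,0,0,1,0,0)
step 5: output 6; order=[0,3,2,4,6]; indeg=(0,1,0,0,0,1,0,0)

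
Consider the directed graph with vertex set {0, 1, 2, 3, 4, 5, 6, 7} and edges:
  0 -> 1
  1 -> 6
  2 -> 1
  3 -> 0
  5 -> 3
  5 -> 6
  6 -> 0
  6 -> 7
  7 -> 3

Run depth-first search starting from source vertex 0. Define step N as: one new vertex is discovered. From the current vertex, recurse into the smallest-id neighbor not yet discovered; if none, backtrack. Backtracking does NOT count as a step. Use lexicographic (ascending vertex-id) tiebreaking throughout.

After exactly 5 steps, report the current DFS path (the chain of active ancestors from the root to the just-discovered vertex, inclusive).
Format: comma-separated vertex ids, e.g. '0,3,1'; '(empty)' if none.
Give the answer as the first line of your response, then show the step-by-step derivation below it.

0,1,6,7,3

step 1: discover 0; path=0; order=0
step 2: discover 1; path=0>1; order=0,1
step 3: discover 6; path=0>1>6; order=0,1,6
step 4: discover 7; path=0>1>6>7; order=0,1,6,7
step 5: discover 3; path=0>1>6>7>3; order=0,1,6,7,3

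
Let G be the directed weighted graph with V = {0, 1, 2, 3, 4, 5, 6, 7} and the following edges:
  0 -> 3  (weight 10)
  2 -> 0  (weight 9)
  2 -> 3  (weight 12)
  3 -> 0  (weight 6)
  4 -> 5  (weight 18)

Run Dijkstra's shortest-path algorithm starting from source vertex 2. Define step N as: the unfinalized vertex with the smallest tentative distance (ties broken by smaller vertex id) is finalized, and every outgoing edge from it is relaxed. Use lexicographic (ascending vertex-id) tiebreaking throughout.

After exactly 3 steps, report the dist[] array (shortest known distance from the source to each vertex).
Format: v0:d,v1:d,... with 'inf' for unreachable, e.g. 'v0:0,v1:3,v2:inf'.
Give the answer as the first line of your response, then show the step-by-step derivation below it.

v0:9,v1:inf,v2:0,v3:12,v4:inf,v5:inf,v6:inf,v7:inf

step 1: dist = v0:9,v1:inf,v2:0,v3:12,v4:inf,v5:inf,v6:inf,v7:inf
step 2: dist = v0:9,v1:inf,v2:0,v3:12,v4:inf,v5:inf,v6:inf,v7:inf
step 3: dist = v0:9,v1:inf,v2:0,v3:12,v4:inf,v5:inf,v6:inf,v7:inf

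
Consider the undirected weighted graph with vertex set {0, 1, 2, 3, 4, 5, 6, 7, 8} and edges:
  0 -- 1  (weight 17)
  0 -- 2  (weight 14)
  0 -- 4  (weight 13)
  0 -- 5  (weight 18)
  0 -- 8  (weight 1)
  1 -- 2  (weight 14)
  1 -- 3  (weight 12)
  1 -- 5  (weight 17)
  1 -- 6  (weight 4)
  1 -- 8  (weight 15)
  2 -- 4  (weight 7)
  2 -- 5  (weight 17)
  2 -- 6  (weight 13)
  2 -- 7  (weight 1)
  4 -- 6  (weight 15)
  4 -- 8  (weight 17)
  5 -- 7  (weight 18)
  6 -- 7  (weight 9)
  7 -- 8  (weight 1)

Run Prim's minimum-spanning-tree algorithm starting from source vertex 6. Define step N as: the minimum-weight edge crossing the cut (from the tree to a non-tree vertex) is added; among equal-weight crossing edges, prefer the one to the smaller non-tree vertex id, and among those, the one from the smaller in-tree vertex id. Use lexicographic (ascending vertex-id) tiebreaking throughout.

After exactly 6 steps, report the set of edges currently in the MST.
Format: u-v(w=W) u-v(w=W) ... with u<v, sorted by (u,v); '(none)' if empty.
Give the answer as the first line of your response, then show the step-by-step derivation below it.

0-8(w=1) 1-6(w=4) 2-4(w=7) 2-7(w=1) 6-7(w=9) 7-8(w=1)

step 1: add edge 1-6 (w=4); MST = {1-6(w=4)}
step 2: add edge 6-7 (w=9); MST = {1-6(w=4) 6-7(w=9)}
step 3: add edge 2-7 (w=1); MST = {1-6(w=4) 2-7(w=1) 6-7(w=9)}
step 4: add edge 7-8 (w=1); MST = {1-6(w=4) 2-7(w=1) 6-7(w=9) 7-8(w=1)}
step 5: add edge 0-8 (w=1); MST = {0-8(w=1) 1-6(w=4) 2-7(w=1) 6-7(w=9) 7-8(w=1)}
step 6: add edge 2-4 (w=7); MST = {0-8(w=1) 1-6(w=4) 2-4(w=7) 2-7(w=1) 6-7(w=9) 7-8(w=1)}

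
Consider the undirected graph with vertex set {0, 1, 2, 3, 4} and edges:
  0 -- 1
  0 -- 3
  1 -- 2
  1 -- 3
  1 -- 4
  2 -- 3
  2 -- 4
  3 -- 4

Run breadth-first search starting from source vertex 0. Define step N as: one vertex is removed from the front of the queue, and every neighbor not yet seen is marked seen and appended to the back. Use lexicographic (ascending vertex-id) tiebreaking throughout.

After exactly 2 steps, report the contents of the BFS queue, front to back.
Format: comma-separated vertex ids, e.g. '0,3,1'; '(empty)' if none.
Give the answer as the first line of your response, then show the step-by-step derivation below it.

3,2,4

step 1: dequeue 0; queue=[1,3]; order=0
step 2: dequeue 1; queue=[3,2,4]; order=0,1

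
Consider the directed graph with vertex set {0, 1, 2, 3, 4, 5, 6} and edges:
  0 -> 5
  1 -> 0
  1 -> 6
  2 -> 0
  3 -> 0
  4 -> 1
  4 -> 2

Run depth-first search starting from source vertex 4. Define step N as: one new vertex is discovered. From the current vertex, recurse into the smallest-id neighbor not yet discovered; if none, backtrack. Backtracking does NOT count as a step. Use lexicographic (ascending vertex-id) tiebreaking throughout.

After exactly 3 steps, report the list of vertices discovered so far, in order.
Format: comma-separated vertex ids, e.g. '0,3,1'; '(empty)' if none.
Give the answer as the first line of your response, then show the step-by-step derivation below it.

4,1,0

step 1: discover 4; path=4; order=4
step 2: discover 1; path=4>1; order=4,1
step 3: discover 0; path=4>1>0; order=4,1,0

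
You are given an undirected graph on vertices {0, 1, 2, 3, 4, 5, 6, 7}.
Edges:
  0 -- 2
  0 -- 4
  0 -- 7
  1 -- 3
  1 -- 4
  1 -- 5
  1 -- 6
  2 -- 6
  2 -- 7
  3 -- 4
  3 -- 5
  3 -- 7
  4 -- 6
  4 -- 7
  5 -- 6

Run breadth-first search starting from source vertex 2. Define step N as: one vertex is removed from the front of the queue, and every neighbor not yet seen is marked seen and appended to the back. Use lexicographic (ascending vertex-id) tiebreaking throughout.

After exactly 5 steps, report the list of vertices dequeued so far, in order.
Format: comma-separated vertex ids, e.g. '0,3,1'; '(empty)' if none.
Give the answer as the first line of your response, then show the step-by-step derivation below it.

2,0,6,7,4

step 1: dequeue 2; queue=[0,6,7]; order=2
step 2: dequeue 0; queue=[6,7,4]; order=2,0
step 3: dequeue 6; queue=[7,4,1,5]; order=2,0,6
step 4: dequeue 7; queue=[4,1,5,3]; order=2,0,6,7
step 5: dequeue 4; queue=[1,5,3]; order=2,0,6,7,4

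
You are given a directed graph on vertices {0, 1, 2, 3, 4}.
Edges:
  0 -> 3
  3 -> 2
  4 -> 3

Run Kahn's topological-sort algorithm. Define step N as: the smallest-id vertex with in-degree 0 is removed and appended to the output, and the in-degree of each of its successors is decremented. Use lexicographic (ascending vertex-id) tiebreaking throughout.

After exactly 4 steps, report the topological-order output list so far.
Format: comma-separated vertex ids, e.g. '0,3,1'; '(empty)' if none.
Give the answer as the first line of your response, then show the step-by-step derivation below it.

0,1,4,3

step 1: output 0; order=[0]; indeg=(0,0,1,1,0)
step 2: output 1; order=[0,1]; indeg=(0,0,1,1,0)
step 3: output 4; order=[0,1,4]; indeg=(0,0,1,0,0)
step 4: output 3; order=[0,1,4,3]; indeg=(0,0,0,0,0)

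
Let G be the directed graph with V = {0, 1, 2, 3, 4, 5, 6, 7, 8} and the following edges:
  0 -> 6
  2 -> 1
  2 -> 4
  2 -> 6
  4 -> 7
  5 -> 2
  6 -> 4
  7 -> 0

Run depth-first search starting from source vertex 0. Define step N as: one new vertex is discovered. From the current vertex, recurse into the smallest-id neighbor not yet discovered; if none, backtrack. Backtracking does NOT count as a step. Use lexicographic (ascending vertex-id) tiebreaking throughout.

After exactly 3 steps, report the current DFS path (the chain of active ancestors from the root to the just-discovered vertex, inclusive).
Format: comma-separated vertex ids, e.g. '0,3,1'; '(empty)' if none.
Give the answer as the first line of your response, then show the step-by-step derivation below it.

0,6,4

step 1: discover 0; path=0; order=0
step 2: discover 6; path=0>6; order=0,6
step 3: discover 4; path=0>6>4; order=0,6,4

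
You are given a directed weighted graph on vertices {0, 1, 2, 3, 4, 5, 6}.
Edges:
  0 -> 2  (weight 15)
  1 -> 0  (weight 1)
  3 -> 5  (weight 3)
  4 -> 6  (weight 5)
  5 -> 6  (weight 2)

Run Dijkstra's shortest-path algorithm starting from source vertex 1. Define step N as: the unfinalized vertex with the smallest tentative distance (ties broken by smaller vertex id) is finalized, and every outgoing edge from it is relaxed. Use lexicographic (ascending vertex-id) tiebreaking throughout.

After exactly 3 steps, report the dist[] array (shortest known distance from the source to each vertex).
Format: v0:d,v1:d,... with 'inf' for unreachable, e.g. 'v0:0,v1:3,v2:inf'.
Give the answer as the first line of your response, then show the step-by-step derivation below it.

v0:1,v1:0,v2:16,v3:inf,v4:inf,v5:inf,v6:inf

step 1: dist = v0:1,v1:0,v2:inf,v3:inf,v4:inf,v5:inf,v6:inf
step 2: dist = v0:1,v1:0,v2:16,v3:inf,v4:inf,v5:inf,v6:inf
step 3: dist = v0:1,v1:0,v2:16,v3:inf,v4:inf,v5:inf,v6:inf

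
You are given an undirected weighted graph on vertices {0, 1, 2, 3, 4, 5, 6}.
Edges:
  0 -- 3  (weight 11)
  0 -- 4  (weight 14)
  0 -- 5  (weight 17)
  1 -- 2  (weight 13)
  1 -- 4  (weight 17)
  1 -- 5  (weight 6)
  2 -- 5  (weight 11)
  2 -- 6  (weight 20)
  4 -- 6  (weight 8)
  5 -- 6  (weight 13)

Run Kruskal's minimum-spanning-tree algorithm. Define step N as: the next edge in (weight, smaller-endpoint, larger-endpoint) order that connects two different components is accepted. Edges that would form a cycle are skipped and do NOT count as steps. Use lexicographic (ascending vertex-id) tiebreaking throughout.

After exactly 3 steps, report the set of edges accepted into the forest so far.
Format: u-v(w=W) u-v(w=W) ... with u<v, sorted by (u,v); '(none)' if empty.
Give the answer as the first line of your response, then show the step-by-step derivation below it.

0-3(w=11) 1-5(w=6) 4-6(w=8)

step 1: add edge 1-5 (w=6); MST = {1-5(w=6)}
step 2: add edge 4-6 (w=8); MST = {1-5(w=6) 4-6(w=8)}
step 3: add edge 0-3 (w=11); MST = {0-3(w=11) 1-5(w=6) 4-6(w=8)}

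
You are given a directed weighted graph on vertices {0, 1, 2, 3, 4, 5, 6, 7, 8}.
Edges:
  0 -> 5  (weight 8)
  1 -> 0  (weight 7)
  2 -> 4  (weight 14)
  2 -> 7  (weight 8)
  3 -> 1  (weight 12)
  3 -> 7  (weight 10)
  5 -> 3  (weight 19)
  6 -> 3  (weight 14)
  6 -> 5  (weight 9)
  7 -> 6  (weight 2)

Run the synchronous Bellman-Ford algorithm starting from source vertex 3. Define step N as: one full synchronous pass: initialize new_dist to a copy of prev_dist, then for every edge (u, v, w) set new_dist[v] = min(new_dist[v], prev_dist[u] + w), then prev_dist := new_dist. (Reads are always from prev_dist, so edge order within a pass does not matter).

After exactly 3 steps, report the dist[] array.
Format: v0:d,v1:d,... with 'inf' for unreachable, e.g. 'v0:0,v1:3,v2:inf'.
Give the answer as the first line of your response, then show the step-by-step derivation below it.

v0:19,v1:12,v2:inf,v3:0,v4:inf,v5:21,v6:12,v7:10,v8:inf

step 1: dist = v0:inf,v1:12,v2:inf,v3:0,v4:inf,v5:inf,v6:inf,v7:10,v8:inf
step 2: dist = v0:19,v1:12,v2:inf,v3:0,v4:inf,v5:inf,v6:12,v7:10,v8:inf
step 3: dist = v0:19,v1:12,v2:inf,v3:0,v4:inf,v5:21,v6:12,v7:10,v8:inf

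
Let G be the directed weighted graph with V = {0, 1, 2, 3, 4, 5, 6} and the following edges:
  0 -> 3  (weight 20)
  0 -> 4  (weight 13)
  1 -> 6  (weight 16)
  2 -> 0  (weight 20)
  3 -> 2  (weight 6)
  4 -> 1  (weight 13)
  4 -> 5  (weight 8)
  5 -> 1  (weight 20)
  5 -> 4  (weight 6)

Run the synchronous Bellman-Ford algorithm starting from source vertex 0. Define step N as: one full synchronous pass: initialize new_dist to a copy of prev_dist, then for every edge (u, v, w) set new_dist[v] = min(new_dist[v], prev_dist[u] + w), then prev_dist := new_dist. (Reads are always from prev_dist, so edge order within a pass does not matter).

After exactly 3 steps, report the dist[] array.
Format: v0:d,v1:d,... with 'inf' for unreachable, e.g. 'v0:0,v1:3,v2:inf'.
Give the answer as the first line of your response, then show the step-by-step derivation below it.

v0:0,v1:26,v2:26,v3:20,v4:13,v5:21,v6:42

step 1: dist = v0:0,v1:inf,v2:inf,v3:20,v4:13,v5:inf,v6:inf
step 2: dist = v0:0,v1:26,v2:26,v3:20,v4:13,v5:21,v6:inf
step 3: dist = v0:0,v1:26,v2:26,v3:20,v4:13,v5:21,v6:42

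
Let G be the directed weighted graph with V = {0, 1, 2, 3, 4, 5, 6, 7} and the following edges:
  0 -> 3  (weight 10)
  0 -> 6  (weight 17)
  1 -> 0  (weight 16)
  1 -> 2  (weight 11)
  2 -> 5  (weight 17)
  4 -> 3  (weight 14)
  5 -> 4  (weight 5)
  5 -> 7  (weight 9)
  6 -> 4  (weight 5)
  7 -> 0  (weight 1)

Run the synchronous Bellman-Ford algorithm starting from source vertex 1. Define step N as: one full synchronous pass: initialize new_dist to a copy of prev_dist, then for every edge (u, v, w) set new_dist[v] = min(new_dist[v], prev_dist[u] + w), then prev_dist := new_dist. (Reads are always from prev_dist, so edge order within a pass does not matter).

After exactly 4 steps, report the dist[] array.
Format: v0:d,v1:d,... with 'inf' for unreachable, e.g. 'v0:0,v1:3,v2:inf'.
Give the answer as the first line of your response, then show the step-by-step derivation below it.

v0:16,v1:0,v2:11,v3:26,v4:33,v5:28,v6:33,v7:37

step 1: dist = v0:16,v1:0,v2:11,v3:inf,v4:inf,v5:inf,v6:inf,v7:inf
step 2: dist = v0:16,v1:0,v2:11,v3:26,v4:inf,v5:28,v6:33,v7:inf
step 3: dist = v0:16,v1:0,v2:11,v3:26,v4:33,v5:28,v6:33,v7:37
step 4: dist = v0:16,v1:0,v2:11,v3:26,v4:33,v5:28,v6:33,v7:37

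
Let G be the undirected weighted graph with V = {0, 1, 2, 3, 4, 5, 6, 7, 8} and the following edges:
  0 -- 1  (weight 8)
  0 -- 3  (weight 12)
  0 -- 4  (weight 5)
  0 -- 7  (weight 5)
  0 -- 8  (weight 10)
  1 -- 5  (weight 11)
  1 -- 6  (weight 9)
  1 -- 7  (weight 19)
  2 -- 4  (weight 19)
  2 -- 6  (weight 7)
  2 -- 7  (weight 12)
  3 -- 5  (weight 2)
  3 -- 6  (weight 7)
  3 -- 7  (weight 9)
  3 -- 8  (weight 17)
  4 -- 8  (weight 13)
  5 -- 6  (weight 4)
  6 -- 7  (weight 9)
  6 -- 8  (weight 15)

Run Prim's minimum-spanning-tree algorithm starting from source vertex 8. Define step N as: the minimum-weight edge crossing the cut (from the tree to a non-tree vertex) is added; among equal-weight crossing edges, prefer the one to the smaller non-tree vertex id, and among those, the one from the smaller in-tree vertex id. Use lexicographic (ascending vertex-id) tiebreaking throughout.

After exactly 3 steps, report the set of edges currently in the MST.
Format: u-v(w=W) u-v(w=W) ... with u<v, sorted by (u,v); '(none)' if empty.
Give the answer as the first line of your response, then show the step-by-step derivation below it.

0-4(w=5) 0-7(w=5) 0-8(w=10)

step 1: add edge 0-8 (w=10); MST = {0-8(w=10)}
step 2: add edge 0-4 (w=5); MST = {0-4(w=5) 0-8(w=10)}
step 3: add edge 0-7 (w=5); MST = {0-4(w=5) 0-7(w=5) 0-8(w=10)}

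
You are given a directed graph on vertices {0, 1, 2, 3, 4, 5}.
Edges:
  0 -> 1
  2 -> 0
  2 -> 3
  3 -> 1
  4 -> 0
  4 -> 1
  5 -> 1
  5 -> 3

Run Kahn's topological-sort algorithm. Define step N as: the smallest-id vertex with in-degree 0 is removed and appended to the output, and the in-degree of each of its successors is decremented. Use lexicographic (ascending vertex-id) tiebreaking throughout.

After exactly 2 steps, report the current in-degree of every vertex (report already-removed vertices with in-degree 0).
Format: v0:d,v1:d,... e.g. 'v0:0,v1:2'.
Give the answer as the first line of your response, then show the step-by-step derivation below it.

v0:0,v1:3,v2:0,v3:1,v4:0,v5:0

step 1: output 2; order=[2]; indeg=(1,4,0,1,0,0)
step 2: output 4; order=[2,4]; indeg=(0,3,0,1,0,0)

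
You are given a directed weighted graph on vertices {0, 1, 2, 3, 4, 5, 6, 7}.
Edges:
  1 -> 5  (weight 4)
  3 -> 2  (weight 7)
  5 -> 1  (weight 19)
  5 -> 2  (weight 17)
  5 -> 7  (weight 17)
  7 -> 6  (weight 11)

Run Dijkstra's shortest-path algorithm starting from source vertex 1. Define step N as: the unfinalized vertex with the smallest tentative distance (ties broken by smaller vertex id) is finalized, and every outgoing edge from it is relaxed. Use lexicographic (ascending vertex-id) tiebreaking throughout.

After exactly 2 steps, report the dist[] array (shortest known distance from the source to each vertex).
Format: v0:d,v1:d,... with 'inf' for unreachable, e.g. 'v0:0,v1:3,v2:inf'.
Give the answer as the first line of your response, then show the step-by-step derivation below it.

v0:inf,v1:0,v2:21,v3:inf,v4:inf,v5:4,v6:inf,v7:21

step 1: dist = v0:inf,v1:0,v2:inf,v3:inf,v4:inf,v5:4,v6:inf,v7:inf
step 2: dist = v0:inf,v1:0,v2:21,v3:inf,v4:inf,v5:4,v6:inf,v7:21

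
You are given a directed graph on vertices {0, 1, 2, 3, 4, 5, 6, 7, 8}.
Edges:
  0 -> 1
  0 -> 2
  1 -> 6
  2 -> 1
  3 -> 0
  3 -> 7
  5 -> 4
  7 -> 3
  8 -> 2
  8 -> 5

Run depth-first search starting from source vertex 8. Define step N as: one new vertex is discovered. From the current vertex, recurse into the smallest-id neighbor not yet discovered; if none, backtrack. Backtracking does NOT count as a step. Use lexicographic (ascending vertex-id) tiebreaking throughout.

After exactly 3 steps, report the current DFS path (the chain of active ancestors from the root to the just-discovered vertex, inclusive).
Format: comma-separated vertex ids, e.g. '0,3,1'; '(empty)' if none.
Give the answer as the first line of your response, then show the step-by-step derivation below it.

8,2,1

step 1: discover 8; path=8; order=8
step 2: discover 2; path=8>2; order=8,2
step 3: discover 1; path=8>2>1; order=8,2,1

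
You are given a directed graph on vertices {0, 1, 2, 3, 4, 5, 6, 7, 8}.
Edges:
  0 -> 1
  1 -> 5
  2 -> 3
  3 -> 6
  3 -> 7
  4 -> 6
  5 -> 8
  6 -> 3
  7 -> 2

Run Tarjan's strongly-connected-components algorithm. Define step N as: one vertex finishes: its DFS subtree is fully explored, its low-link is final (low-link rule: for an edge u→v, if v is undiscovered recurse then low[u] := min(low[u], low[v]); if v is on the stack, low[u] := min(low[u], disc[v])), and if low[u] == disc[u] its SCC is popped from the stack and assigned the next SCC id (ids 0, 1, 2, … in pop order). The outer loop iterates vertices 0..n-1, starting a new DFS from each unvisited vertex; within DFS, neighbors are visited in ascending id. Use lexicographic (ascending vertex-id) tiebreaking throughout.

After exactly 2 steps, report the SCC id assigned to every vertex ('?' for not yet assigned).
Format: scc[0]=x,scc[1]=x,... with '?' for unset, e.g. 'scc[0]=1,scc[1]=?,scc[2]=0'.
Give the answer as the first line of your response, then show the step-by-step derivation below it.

scc[0]=?,scc[1]=?,scc[2]=?,scc[3]=?,scc[4]=?,scc[5]=1,scc[6]=?,scc[7]=?,scc[8]=0

step 1: low=(low[0]=0,low[1]=1,low[2]=?,low[3]=?,low[4]=?,low[5]=2,low[6]=?,low[7]=?,low[8]=3); scc=(scc[0]=?,scc[1]=?,scc[2]=?,scc[3]=?,scc[4]=?,scc[5]=?,scc[6]=?,scc[7]=?,scc[8]=0)
step 2: low=(low[0]=0,low[1]=1,low[2]=?,low[3]=?,low[4]=?,low[5]=2,low[6]=?,low[7]=?,low[8]=3); scc=(scc[0]=?,scc[1]=?,scc[2]=?,scc[3]=?,scc[4]=?,scc[5]=1,scc[6]=?,scc[7]=?,scc[8]=0)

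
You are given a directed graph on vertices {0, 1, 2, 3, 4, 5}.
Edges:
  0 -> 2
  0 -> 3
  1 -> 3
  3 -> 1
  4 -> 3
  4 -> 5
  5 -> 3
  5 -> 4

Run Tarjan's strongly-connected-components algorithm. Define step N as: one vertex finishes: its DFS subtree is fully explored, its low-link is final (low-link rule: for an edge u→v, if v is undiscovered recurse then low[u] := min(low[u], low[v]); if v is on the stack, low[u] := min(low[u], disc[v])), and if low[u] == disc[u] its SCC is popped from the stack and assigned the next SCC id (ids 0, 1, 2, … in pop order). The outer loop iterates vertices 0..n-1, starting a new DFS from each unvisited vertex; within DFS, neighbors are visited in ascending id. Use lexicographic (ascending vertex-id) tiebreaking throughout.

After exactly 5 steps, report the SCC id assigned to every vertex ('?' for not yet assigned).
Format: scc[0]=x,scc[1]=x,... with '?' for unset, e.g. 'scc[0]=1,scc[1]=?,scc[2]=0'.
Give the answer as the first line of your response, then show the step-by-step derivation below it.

scc[0]=2,scc[1]=1,scc[2]=0,scc[3]=1,scc[4]=?,scc[5]=?

step 1: low=(low[0]=0,low[1]=?,low[2]=1,low[3]=?,low[4]=?,low[5]=?); scc=(scc[0]=?,scc[1]=?,scc[2]=0,scc[3]=?,scc[4]=?,scc[5]=?)
step 2: low=(low[0]=0,low[1]=2,low[2]=1,low[3]=2,low[4]=?,low[5]=?); scc=(scc[0]=?,scc[1]=?,scc[2]=0,scc[3]=?,scc[4]=?,scc[5]=?)
step 3: low=(low[0]=0,low[1]=2,low[2]=1,low[3]=2,low[4]=?,low[5]=?); scc=(scc[0]=?,scc[1]=1,scc[2]=0,scc[3]=1,scc[4]=?,scc[5]=?)
step 4: low=(low[0]=0,low[1]=2,low[2]=1,low[3]=2,low[4]=?,low[5]=?); scc=(scc[0]=2,scc[1]=1,scc[2]=0,scc[3]=1,scc[4]=?,scc[5]=?)
step 5: low=(low[0]=0,low[1]=2,low[2]=1,low[3]=2,low[4]=4,low[5]=4); scc=(scc[0]=2,scc[1]=1,scc[2]=0,scc[3]=1,scc[4]=?,scc[5]=?)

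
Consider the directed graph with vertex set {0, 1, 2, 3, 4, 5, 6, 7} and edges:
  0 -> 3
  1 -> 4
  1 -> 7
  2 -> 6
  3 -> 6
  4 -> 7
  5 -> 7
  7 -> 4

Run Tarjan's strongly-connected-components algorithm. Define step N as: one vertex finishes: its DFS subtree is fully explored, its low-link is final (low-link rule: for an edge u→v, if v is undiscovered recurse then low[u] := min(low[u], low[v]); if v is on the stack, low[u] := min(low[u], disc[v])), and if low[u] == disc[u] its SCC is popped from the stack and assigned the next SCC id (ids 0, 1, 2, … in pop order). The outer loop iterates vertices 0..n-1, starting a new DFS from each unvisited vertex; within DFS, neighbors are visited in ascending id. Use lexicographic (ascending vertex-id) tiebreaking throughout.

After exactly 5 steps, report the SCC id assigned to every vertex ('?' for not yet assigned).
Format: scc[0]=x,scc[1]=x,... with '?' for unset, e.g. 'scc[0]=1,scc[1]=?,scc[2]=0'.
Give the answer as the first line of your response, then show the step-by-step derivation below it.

scc[0]=2,scc[1]=?,scc[2]=?,scc[3]=1,scc[4]=3,scc[5]=?,scc[6]=0,scc[7]=3

step 1: low=(low[0]=0,low[1]=?,low[2]=?,low[3]=1,low[4]=?,low[5]=?,low[6]=2,low[7]=?); scc=(scc[0]=?,scc[1]=?,scc[2]=?,scc[3]=?,scc[4]=?,scc[5]=?,scc[6]=0,scc[7]=?)
step 2: low=(low[0]=0,low[1]=?,low[2]=?,low[3]=1,low[4]=?,low[5]=?,low[6]=2,low[7]=?); scc=(scc[0]=?,scc[1]=?,scc[2]=?,scc[3]=1,scc[4]=?,scc[5]=?,scc[6]=0,scc[7]=?)
step 3: low=(low[0]=0,low[1]=?,low[2]=?,low[3]=1,low[4]=?,low[5]=?,low[6]=2,low[7]=?); scc=(scc[0]=2,scc[1]=?,scc[2]=?,scc[3]=1,scc[4]=?,scc[5]=?,scc[6]=0,scc[7]=?)
step 4: low=(low[0]=0,low[1]=3,low[2]=?,low[3]=1,low[4]=4,low[5]=?,low[6]=2,low[7]=4); scc=(scc[0]=2,scc[1]=?,scc[2]=?,scc[3]=1,scc[4]=?,scc[5]=?,scc[6]=0,scc[7]=?)
step 5: low=(low[0]=0,low[1]=3,low[2]=?,low[3]=1,low[4]=4,low[5]=?,low[6]=2,low[7]=4); scc=(scc[0]=2,scc[1]=?,scc[2]=?,scc[3]=1,scc[4]=3,scc[5]=?,scc[6]=0,scc[7]=3)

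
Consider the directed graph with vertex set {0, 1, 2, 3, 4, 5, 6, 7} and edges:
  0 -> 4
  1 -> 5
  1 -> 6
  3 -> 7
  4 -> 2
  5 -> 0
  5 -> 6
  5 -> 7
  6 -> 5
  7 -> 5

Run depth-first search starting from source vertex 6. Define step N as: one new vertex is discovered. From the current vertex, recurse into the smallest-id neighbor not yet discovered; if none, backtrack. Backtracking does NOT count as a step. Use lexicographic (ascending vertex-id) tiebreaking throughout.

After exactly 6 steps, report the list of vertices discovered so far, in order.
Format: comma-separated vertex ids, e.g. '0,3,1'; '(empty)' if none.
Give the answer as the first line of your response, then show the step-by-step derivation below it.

6,5,0,4,2,7

step 1: discover 6; path=6; order=6
step 2: discover 5; path=6>5; order=6,5
step 3: discover 0; path=6>5>0; order=6,5,0
step 4: discover 4; path=6>5>0>4; order=6,5,0,4
step 5: discover 2; path=6>5>0>4>2; order=6,5,0,4,2
step 6: discover 7; path=6>5>7; order=6,5,0,4,2,7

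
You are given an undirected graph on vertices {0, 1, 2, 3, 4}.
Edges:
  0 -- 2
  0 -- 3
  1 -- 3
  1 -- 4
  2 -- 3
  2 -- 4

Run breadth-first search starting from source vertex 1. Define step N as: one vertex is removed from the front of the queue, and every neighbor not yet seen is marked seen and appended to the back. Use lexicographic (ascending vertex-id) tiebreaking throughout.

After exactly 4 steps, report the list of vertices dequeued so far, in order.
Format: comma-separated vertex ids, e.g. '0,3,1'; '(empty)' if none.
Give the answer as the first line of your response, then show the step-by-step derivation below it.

1,3,4,0

step 1: dequeue 1; queue=[3,4]; order=1
step 2: dequeue 3; queue=[4,0,2]; order=1,3
step 3: dequeue 4; queue=[0,2]; order=1,3,4
step 4: dequeue 0; queue=[2]; order=1,3,4,0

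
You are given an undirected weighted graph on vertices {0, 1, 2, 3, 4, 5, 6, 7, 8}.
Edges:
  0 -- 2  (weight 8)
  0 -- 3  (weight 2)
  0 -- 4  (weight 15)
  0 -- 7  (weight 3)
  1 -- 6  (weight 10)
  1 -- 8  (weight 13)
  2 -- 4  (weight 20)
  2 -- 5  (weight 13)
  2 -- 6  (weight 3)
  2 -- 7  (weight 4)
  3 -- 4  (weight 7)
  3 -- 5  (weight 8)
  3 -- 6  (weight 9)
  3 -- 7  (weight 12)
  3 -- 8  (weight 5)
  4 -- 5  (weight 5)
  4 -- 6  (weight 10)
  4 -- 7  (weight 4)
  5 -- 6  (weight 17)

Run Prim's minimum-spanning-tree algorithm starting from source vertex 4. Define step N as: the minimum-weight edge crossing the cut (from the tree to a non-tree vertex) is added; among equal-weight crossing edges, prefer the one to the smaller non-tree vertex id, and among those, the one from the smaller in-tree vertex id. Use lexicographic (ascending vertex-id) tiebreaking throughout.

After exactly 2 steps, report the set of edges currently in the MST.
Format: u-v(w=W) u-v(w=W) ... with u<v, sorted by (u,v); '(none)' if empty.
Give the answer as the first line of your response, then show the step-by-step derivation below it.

0-7(w=3) 4-7(w=4)

step 1: add edge 4-7 (w=4); MST = {4-7(w=4)}
step 2: add edge 0-7 (w=3); MST = {0-7(w=3) 4-7(w=4)}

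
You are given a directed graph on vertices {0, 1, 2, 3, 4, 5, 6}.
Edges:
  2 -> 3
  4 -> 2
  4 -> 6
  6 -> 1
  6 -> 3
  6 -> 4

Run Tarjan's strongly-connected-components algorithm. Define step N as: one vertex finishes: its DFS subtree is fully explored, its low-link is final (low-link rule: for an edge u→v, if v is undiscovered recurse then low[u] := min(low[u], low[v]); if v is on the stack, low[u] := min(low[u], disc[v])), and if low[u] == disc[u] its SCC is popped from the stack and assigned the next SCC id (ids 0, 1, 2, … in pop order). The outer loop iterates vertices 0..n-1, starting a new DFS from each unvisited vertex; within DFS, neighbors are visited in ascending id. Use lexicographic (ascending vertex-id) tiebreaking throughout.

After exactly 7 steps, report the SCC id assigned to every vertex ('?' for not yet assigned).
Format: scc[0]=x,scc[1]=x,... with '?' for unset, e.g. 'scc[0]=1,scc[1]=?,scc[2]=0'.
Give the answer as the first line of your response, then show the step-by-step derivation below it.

scc[0]=0,scc[1]=1,scc[2]=3,scc[3]=2,scc[4]=4,scc[5]=5,scc[6]=4

step 1: low=(low[0]=0,low[1]=?,low[2]=?,low[3]=?,low[4]=?,low[5]=?,low[6]=?); scc=(scc[0]=0,scc[1]=?,scc[2]=?,scc[3]=?,scc[4]=?,scc[5]=?,scc[6]=?)
step 2: low=(low[0]=0,low[1]=1,low[2]=?,low[3]=?,low[4]=?,low[5]=?,low[6]=?); scc=(scc[0]=0,scc[1]=1,scc[2]=?,scc[3]=?,scc[4]=?,scc[5]=?,scc[6]=?)
step 3: low=(low[0]=0,low[1]=1,low[2]=2,low[3]=3,low[4]=?,low[5]=?,low[6]=?); scc=(scc[0]=0,scc[1]=1,scc[2]=?,scc[3]=2,scc[4]=?,scc[5]=?,scc[6]=?)
step 4: low=(low[0]=0,low[1]=1,low[2]=2,low[3]=3,low[4]=?,low[5]=?,low[6]=?); scc=(scc[0]=0,scc[1]=1,scc[2]=3,scc[3]=2,scc[4]=?,scc[5]=?,scc[6]=?)
step 5: low=(low[0]=0,low[1]=1,low[2]=2,low[3]=3,low[4]=4,low[5]=?,low[6]=4); scc=(scc[0]=0,scc[1]=1,scc[2]=3,scc[3]=2,scc[4]=?,scc[5]=?,scc[6]=?)
step 6: low=(low[0]=0,low[1]=1,low[2]=2,low[3]=3,low[4]=4,low[5]=?,low[6]=4); scc=(scc[0]=0,scc[1]=1,scc[2]=3,scc[3]=2,scc[4]=4,scc[5]=?,scc[6]=4)
step 7: low=(low[0]=0,low[1]=1,low[2]=2,low[3]=3,low[4]=4,low[5]=6,low[6]=4); scc=(scc[0]=0,scc[1]=1,scc[2]=3,scc[3]=2,scc[4]=4,scc[5]=5,scc[6]=4)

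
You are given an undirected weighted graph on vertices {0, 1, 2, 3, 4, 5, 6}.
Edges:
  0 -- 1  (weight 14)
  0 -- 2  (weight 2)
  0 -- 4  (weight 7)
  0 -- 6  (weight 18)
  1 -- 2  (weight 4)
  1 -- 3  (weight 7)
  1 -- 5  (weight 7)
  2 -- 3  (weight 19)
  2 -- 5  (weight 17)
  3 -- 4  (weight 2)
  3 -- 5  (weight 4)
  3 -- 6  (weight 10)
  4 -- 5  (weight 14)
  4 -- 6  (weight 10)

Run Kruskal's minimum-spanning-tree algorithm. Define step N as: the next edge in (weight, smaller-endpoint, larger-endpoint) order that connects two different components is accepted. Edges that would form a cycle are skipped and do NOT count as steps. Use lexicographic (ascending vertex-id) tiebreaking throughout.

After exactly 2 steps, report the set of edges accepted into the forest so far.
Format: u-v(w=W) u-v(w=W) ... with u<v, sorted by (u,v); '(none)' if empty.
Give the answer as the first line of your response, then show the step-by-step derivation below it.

0-2(w=2) 3-4(w=2)

step 1: add edge 0-2 (w=2); MST = {0-2(w=2)}
step 2: add edge 3-4 (w=2); MST = {0-2(w=2) 3-4(w=2)}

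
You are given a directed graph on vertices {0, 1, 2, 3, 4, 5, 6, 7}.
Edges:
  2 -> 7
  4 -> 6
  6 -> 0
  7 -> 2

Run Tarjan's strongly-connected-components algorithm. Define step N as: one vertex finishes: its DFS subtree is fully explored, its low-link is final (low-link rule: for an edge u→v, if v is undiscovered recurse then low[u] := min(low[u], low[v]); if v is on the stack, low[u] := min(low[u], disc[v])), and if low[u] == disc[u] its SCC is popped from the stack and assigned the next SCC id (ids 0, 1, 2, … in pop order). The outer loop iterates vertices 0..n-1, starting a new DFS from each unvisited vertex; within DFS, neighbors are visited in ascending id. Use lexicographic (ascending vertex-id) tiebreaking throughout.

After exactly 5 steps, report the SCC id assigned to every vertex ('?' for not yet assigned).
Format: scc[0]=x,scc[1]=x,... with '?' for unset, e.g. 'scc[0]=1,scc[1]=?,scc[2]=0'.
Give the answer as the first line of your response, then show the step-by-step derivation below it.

scc[0]=0,scc[1]=1,scc[2]=2,scc[3]=3,scc[4]=?,scc[5]=?,scc[6]=?,scc[7]=2

step 1: low=(low[0]=0,low[1]=?,low[2]=?,low[3]=?,low[4]=?,low[5]=?,low[6]=?,low[7]=?); scc=(scc[0]=0,scc[1]=?,scc[2]=?,scc[3]=?,scc[4]=?,scc[5]=?,scc[6]=?,scc[7]=?)
step 2: low=(low[0]=0,low[1]=1,low[2]=?,low[3]=?,low[4]=?,low[5]=?,low[6]=?,low[7]=?); scc=(scc[0]=0,scc[1]=1,scc[2]=?,scc[3]=?,scc[4]=?,scc[5]=?,scc[6]=?,scc[7]=?)
step 3: low=(low[0]=0,low[1]=1,low[2]=2,low[3]=?,low[4]=?,low[5]=?,low[6]=?,low[7]=2); scc=(scc[0]=0,scc[1]=1,scc[2]=?,scc[3]=?,scc[4]=?,scc[5]=?,scc[6]=?,scc[7]=?)
step 4: low=(low[0]=0,low[1]=1,low[2]=2,low[3]=?,low[4]=?,low[5]=?,low[6]=?,low[7]=2); scc=(scc[0]=0,scc[1]=1,scc[2]=2,scc[3]=?,scc[4]=?,scc[5]=?,scc[6]=?,scc[7]=2)
step 5: low=(low[0]=0,low[1]=1,low[2]=2,low[3]=4,low[4]=?,low[5]=?,low[6]=?,low[7]=2); scc=(scc[0]=0,scc[1]=1,scc[2]=2,scc[3]=3,scc[4]=?,scc[5]=?,scc[6]=?,scc[7]=2)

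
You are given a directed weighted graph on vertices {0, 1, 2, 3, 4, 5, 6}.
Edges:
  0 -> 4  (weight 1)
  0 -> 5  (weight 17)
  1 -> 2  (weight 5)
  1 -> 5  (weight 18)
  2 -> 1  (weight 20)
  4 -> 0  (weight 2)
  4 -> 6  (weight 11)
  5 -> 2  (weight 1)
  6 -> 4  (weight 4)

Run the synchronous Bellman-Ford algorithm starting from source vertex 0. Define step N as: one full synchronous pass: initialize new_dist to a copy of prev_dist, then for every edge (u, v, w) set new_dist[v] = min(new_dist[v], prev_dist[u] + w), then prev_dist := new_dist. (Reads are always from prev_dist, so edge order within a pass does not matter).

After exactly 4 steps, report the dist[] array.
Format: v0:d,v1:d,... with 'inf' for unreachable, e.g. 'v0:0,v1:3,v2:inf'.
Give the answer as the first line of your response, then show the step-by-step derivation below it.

v0:0,v1:38,v2:18,v3:inf,v4:1,v5:17,v6:12

step 1: dist = v0:0,v1:inf,v2:inf,v3:inf,v4:1,v5:17,v6:inf
step 2: dist = v0:0,v1:inf,v2:18,v3:inf,v4:1,v5:17,v6:12
step 3: dist = v0:0,v1:38,v2:18,v3:inf,v4:1,v5:17,v6:12
step 4: dist = v0:0,v1:38,v2:18,v3:inf,v4:1,v5:17,v6:12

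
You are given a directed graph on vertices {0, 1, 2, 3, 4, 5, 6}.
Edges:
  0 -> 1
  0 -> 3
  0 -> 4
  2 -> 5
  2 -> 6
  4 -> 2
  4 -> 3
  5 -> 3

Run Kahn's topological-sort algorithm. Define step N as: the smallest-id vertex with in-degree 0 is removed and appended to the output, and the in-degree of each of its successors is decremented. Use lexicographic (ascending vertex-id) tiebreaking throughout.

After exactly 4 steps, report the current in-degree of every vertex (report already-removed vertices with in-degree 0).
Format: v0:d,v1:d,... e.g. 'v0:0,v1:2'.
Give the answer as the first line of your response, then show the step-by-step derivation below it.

v0:0,v1:0,v2:0,v3:1,v4:0,v5:0,v6:0

step 1: output 0; order=[0]; indeg=(0,0,1,2,0,1,1)
step 2: output 1; order=[0,1]; indeg=(0,0,1,2,0,1,1)
step 3: output 4; order=[0,1,4]; indeg=(0,0,0,1,0,1,1)
step 4: output 2; order=[0,1,4,2]; indeg=(0,0,0,1,0,0,0)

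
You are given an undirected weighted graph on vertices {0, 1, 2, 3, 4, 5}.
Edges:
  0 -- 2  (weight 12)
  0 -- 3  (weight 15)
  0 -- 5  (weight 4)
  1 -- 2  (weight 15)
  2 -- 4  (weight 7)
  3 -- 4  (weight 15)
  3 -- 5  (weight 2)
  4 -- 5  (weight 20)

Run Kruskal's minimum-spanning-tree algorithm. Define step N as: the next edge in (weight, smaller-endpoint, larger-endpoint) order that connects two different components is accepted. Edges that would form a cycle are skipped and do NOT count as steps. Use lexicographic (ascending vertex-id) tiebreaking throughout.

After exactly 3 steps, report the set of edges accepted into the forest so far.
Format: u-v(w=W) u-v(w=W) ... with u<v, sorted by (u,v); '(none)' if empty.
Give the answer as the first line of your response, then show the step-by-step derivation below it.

0-5(w=4) 2-4(w=7) 3-5(w=2)

step 1: add edge 3-5 (w=2); MST = {3-5(w=2)}
step 2: add edge 0-5 (w=4); MST = {0-5(w=4) 3-5(w=2)}
step 3: add edge 2-4 (w=7); MST = {0-5(w=4) 2-4(w=7) 3-5(w=2)}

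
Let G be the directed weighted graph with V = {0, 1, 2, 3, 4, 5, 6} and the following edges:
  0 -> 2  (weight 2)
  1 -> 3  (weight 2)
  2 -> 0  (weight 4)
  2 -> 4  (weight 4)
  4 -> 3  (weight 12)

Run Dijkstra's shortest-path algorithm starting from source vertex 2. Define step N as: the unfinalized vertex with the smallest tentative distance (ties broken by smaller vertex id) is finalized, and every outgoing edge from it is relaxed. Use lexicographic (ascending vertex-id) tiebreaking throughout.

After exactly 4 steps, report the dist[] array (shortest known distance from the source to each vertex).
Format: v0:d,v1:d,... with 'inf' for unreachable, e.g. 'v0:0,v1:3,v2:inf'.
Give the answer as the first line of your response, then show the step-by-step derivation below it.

v0:4,v1:inf,v2:0,v3:16,v4:4,v5:inf,v6:inf

step 1: dist = v0:4,v1:inf,v2:0,v3:inf,v4:4,v5:inf,v6:inf
step 2: dist = v0:4,v1:inf,v2:0,v3:inf,v4:4,v5:inf,v6:inf
step 3: dist = v0:4,v1:inf,v2:0,v3:16,v4:4,v5:inf,v6:inf
step 4: dist = v0:4,v1:inf,v2:0,v3:16,v4:4,v5:inf,v6:inf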